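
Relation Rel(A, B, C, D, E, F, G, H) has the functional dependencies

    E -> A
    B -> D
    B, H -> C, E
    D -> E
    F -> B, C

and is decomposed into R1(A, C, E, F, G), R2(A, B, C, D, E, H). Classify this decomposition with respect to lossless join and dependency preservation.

Lossless test: (A, C, E)⁺ = {A, C, E}, which is a superkey of neither fragment — lossy.
Dependency preservation: the restricted closure of {F} across the fragments never reaches {B, C}, so F → B, C cannot be enforced without a join — not preserved.

lossy and not dependency-preserving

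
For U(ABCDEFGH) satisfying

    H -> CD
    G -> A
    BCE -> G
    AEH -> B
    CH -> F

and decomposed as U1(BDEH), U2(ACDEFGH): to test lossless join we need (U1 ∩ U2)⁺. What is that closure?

U1 ∩ U2 = {DEH}.
H → CD applies, adding C
CH → F applies, adding F
Closure: {CDEFH}.

CDEFH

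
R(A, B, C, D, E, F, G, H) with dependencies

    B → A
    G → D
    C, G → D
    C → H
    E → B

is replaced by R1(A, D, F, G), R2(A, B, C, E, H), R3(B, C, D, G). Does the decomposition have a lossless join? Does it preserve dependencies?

lossy but dependency-preserving

Lossless test (chase): Rows 2 and 3 agree on B; apply B→A and equate their A entries. Rows 2 and 3 agree on C; apply C→H and equate their H entries. No row becomes fully distinguished — the join is lossy.
Dependency preservation: every FD's attributes lie within a single fragment, so each can be enforced locally — preserved.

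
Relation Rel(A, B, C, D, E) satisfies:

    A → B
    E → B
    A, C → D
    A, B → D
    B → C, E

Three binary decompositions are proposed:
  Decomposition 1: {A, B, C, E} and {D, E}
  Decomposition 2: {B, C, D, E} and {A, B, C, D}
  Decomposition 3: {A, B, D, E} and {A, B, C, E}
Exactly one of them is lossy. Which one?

Decomposition 1: common = {E}, closure = {B, C, E} → lossy.
Decomposition 2: common = {B, C, D}, closure = {B, C, D, E} → lossless.
Decomposition 3: common = {A, B, E}, closure = {A, B, C, D, E} → lossless.

Decomposition 1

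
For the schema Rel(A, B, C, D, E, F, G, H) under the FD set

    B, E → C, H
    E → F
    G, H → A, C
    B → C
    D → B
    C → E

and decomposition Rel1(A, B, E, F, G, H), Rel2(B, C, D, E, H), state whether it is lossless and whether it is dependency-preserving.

lossy and not dependency-preserving

Lossless test: (B, E, H)⁺ = {B, C, E, F, H}, which is a superkey of neither fragment — lossy.
Dependency preservation: the restricted closure of {G, H} across the fragments never reaches {A, C}, so G, H → A, C cannot be enforced without a join — not preserved.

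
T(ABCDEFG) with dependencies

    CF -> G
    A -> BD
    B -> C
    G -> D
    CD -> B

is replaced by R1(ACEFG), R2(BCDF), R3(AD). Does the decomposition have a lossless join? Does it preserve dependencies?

Lossless test (chase): Rows 1 and 2 agree on CF; apply CF→G and equate their G entries. Rows 1 and 3 agree on A; apply A→BD and equate their BD entries. Rows 1 and 3 agree on B; apply B→C and equate their C entries. Rows 1 and 2 agree on CD; apply CD→B and equate their B entries. Row 1 is now all distinguished symbols — the join is lossless.
Dependency preservation: the restricted closure of {G} across the fragments never reaches {D}, so G → D cannot be enforced without a join — not preserved.

lossless but not dependency-preserving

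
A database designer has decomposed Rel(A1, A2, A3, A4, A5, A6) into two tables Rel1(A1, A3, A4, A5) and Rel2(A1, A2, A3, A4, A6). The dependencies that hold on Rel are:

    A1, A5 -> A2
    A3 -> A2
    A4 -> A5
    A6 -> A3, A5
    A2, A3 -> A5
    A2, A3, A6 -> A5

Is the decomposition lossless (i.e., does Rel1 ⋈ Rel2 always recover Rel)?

Common attributes: Rel1 ∩ Rel2 = {A1, A3, A4}.
Closure of {A1, A3, A4}: A3 → A2 applies, adding A2; A4 → A5 applies, adding A5. So (A1, A3, A4)⁺ = {A1, A2, A3, A4, A5}.
This closure contains every attribute of Rel1, so Rel1 ∩ Rel2 → Rel1. The join is lossless.

Yes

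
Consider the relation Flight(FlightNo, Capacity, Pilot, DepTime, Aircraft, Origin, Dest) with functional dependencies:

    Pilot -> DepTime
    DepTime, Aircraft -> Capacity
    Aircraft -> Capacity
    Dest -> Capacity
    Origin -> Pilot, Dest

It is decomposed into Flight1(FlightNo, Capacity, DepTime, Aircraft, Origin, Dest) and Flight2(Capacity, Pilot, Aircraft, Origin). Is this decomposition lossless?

Common attributes: Flight1 ∩ Flight2 = {Capacity, Aircraft, Origin}.
Closure of {Capacity, Aircraft, Origin}: Origin → Pilot, Dest applies, adding Pilot, Dest; Pilot → DepTime applies, adding DepTime. So (Capacity, Aircraft, Origin)⁺ = {Capacity, Pilot, DepTime, Aircraft, Origin, Dest}.
This closure contains every attribute of Flight2, so Flight1 ∩ Flight2 → Flight2. The join is lossless.

Yes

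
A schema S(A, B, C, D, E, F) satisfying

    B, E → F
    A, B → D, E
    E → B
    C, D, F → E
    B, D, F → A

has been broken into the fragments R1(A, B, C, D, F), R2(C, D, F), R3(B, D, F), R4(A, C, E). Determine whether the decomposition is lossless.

Chase test. Columns are A, B, C, D, E, F; row i has aⱼ where attribute j ∈ Ri, else bᵢⱼ.
Initial tableau (one row per fragment):
  row 1: a1 a2 a3 a4 b15 a6
  row 2: b21 b22 a3 a4 b25 a6
  row 3: b31 a2 b33 a4 b35 a6
  row 4: a1 b42 a3 b44 a5 b46
Rows 1 and 2 agree on C, D, F; apply C, D, F→E and equate their E entries.
Rows 1 and 3 agree on B, D, F; apply B, D, F→A and equate their A entries.
Rows 1 and 3 agree on A, B; apply A, B→D, E and equate their D, E entries.
Rows 1 and 2 agree on E; apply E→B and equate their B entries.
Rows 1 and 2 agree on B, D, F; apply B, D, F→A and equate their A entries.
No row becomes fully distinguished — the join is lossy.

No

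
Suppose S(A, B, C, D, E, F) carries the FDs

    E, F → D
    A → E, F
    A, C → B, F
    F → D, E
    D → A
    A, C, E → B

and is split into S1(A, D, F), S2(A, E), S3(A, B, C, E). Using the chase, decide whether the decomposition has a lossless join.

Yes

Chase test. Columns are A, B, C, D, E, F; row i has aⱼ where attribute j ∈ Si, else bᵢⱼ.
Initial tableau (one row per fragment):
  row 1: a1 b12 b13 a4 b15 a6
  row 2: a1 b22 b23 b24 a5 b26
  row 3: a1 a2 a3 b34 a5 b36
Rows 1 and 2 agree on A; apply A→E, F and equate their E, F entries.
Rows 1 and 3 agree on A; apply A→E, F and equate their E, F entries.
Rows 1 and 2 agree on F; apply F→D, E and equate their D, E entries.
Rows 1 and 3 agree on F; apply F→D, E and equate their D, E entries.
Row 3 is now all distinguished symbols — the join is lossless.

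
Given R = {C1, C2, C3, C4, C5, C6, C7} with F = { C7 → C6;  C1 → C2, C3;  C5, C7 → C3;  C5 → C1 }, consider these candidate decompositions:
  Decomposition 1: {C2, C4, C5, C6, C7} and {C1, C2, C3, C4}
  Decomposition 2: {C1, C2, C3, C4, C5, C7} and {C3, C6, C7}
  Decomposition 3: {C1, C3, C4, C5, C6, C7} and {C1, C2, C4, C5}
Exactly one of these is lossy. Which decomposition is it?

Decomposition 1

Decomposition 1: common = {C2, C4}, closure = {C2, C4} → lossy.
Decomposition 2: common = {C3, C7}, closure = {C3, C6, C7} → lossless.
Decomposition 3: common = {C1, C4, C5}, closure = {C1, C2, C3, C4, C5} → lossless.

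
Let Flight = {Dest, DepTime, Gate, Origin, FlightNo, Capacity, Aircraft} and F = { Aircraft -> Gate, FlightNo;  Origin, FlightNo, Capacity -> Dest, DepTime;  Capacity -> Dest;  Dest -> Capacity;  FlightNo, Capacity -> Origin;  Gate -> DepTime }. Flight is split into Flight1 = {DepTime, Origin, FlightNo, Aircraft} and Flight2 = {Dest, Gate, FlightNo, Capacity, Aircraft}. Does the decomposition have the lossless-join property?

Common attributes: Flight1 ∩ Flight2 = {FlightNo, Aircraft}.
Closure of {FlightNo, Aircraft}: Aircraft → Gate, FlightNo applies, adding Gate; Gate → DepTime applies, adding DepTime. So (FlightNo, Aircraft)⁺ = {DepTime, Gate, FlightNo, Aircraft}.
The closure contains neither all of Flight1 = {DepTime, Origin, FlightNo, Aircraft} nor all of Flight2 = {Dest, Gate, FlightNo, Capacity, Aircraft}, so the common attributes are not a superkey of either fragment. The join is lossy.

No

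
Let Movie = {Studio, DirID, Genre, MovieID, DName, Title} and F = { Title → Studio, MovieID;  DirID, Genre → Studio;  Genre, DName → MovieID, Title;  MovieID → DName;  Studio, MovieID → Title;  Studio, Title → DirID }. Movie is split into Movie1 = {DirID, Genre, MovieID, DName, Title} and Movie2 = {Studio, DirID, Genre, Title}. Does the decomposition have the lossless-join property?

Common attributes: Movie1 ∩ Movie2 = {DirID, Genre, Title}.
Closure of {DirID, Genre, Title}: Title → Studio, MovieID applies, adding Studio, MovieID; MovieID → DName applies, adding DName. So (DirID, Genre, Title)⁺ = {Studio, DirID, Genre, MovieID, DName, Title}.
This closure contains every attribute of Movie1, so Movie1 ∩ Movie2 → Movie1. The join is lossless.

Yes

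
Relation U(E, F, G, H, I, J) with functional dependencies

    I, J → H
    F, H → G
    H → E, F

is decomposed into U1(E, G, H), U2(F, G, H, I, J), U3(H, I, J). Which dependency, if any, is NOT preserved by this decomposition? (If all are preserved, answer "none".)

none

I, J → H lies within U2.
F, H → G lies within U2.
H → E, F: restricted closure across fragments reaches E, F.
Every dependency is enforceable on the fragments, so the decomposition is dependency-preserving.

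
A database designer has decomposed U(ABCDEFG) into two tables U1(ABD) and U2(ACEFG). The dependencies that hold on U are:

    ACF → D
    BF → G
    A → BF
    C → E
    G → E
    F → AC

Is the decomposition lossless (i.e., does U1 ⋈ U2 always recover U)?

Common attributes: U1 ∩ U2 = {A}.
Closure of {A}: A → BF applies, adding BF; F → AC applies, adding C; ACF → D applies, adding D; BF → G applies, adding G; C → E applies, adding E. So (A)⁺ = {ABCDEFG}.
This closure contains every attribute of U1, so U1 ∩ U2 → U1. The join is lossless.

Yes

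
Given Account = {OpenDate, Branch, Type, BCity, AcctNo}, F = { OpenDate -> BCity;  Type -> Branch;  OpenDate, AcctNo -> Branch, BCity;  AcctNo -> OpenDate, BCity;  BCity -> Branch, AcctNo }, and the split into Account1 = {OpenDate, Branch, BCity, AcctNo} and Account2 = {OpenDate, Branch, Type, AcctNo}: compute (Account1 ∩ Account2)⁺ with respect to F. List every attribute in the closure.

OpenDate, Branch, BCity, AcctNo

Account1 ∩ Account2 = {OpenDate, Branch, AcctNo}.
OpenDate → BCity applies, adding BCity
Closure: {OpenDate, Branch, BCity, AcctNo}.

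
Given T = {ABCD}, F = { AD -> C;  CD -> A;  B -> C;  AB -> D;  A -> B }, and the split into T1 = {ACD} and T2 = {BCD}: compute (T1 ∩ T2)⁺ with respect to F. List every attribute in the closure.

ABCD

T1 ∩ T2 = {CD}.
CD → A applies, adding A
A → B applies, adding B
Closure: {ABCD}.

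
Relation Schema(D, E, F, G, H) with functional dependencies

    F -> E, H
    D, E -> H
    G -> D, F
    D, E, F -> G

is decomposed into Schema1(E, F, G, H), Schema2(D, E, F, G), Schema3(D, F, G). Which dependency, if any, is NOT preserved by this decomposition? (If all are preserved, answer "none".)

D, E -> H

Check D, E → H: no single fragment contains all of {D, E, H}, and the restricted closure of {D, E} across the fragments never reaches {H}.
F → E, H is preserved.
G → D, F is preserved.
D, E, F → G is preserved.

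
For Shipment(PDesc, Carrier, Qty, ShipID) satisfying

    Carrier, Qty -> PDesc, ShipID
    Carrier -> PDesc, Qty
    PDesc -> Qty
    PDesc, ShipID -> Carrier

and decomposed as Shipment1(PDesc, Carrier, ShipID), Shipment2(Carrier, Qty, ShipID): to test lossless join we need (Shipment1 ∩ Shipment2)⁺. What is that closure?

Shipment1 ∩ Shipment2 = {Carrier, ShipID}.
Carrier → PDesc, Qty applies, adding PDesc, Qty
Closure: {PDesc, Carrier, Qty, ShipID}.

PDesc, Carrier, Qty, ShipID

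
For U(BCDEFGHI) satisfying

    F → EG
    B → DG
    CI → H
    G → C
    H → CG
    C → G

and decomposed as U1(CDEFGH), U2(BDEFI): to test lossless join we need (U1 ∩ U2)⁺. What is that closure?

U1 ∩ U2 = {DEF}.
F → EG applies, adding G
G → C applies, adding C
Closure: {CDEFG}.

CDEFG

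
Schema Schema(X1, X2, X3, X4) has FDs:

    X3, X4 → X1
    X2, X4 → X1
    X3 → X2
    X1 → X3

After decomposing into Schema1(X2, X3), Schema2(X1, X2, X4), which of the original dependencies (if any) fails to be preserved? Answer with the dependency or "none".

X1 → X3

Check X1 → X3: no single fragment contains all of {X1, X3}, and the restricted closure of {X1} across the fragments never reaches {X3}.
X3, X4 → X1 is preserved.
X2, X4 → X1 is preserved.
X3 → X2 is preserved.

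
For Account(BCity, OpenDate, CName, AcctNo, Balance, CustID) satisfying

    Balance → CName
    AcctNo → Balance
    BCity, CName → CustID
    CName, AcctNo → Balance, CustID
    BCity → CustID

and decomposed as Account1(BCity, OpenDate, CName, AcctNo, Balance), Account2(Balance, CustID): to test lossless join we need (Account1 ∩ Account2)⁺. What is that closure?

Account1 ∩ Account2 = {Balance}.
Balance → CName applies, adding CName
Closure: {CName, Balance}.

CName, Balance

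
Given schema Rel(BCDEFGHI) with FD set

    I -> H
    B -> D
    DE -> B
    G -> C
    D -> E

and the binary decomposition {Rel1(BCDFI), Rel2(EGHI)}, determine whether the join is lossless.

Common attributes: Rel1 ∩ Rel2 = {I}.
Closure of {I}: I → H applies, adding H. So (I)⁺ = {HI}.
The closure contains neither all of Rel1 = {BCDFI} nor all of Rel2 = {EGHI}, so the common attributes are not a superkey of either fragment. The join is lossy.

No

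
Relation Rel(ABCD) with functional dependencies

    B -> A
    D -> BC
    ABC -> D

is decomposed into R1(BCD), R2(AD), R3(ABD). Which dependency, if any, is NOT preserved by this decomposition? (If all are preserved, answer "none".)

B → A lies within R3.
D → BC lies within R1.
ABC → D: restricted closure across fragments reaches D.
Every dependency is enforceable on the fragments, so the decomposition is dependency-preserving.

none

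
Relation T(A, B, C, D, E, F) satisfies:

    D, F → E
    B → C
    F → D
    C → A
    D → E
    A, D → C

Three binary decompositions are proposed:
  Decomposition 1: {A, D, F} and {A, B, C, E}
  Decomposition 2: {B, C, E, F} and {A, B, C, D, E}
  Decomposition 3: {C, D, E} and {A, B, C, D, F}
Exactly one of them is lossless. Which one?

Decomposition 1: common = {A}, closure = {A} → lossy.
Decomposition 2: common = {B, C, E}, closure = {A, B, C, E} → lossy.
Decomposition 3: common = {C, D}, closure = {A, C, D, E} → lossless.

Decomposition 3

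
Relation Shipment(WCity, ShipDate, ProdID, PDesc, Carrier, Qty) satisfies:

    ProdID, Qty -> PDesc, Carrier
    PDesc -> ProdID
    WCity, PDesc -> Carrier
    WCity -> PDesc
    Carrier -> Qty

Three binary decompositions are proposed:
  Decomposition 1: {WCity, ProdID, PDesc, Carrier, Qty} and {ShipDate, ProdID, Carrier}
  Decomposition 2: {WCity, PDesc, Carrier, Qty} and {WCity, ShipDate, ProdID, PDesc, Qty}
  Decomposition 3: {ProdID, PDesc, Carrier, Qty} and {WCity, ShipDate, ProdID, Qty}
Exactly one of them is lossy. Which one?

Decomposition 1

Decomposition 1: common = {ProdID, Carrier}, closure = {ProdID, PDesc, Carrier, Qty} → lossy.
Decomposition 2: common = {WCity, PDesc, Qty}, closure = {WCity, ProdID, PDesc, Carrier, Qty} → lossless.
Decomposition 3: common = {ProdID, Qty}, closure = {ProdID, PDesc, Carrier, Qty} → lossless.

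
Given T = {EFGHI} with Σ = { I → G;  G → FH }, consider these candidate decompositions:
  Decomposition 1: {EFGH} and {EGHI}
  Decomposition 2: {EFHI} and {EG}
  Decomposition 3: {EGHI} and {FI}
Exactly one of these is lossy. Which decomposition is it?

Decomposition 1: common = {EGH}, closure = {EFGH} → lossless.
Decomposition 2: common = {E}, closure = {E} → lossy.
Decomposition 3: common = {I}, closure = {FGHI} → lossless.

Decomposition 2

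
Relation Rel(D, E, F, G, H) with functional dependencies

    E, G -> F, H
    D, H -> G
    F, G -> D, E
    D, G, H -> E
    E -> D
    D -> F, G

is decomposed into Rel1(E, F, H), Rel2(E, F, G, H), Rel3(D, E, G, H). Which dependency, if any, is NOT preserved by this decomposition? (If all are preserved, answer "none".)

E, G → F, H lies within Rel2.
D, H → G lies within Rel3.
F, G → D, E: restricted closure across fragments reaches D, E.
D, G, H → E lies within Rel3.
E → D lies within Rel3.
D → F, G: restricted closure across fragments reaches F, G.
Every dependency is enforceable on the fragments, so the decomposition is dependency-preserving.

none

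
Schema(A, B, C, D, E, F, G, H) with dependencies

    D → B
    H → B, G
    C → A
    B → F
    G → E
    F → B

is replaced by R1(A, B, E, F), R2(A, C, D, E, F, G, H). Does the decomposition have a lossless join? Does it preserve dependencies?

Lossless test: (A, E, F)⁺ = {A, B, E, F}, which contains all of one fragment — lossless.
Dependency preservation: D → B; H → B, G are not contained in any single fragment, but the restricted closure of each left-hand side across the fragments still reaches the right-hand side; the remaining FDs each lie inside some fragment. All dependencies are preserved.

lossless and dependency-preserving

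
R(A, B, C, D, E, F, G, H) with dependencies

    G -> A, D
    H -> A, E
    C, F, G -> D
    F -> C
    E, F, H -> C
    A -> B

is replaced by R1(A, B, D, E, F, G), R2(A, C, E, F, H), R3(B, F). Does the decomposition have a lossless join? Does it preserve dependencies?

Lossless test (chase): Rows 1 and 2 agree on F; apply F→C and equate their C entries. Rows 1 and 3 agree on F; apply F→C and equate their C entries. Rows 1 and 2 agree on A; apply A→B and equate their B entries. No row becomes fully distinguished — the join is lossy.
Dependency preservation: C, F, G → D is not contained in any single fragment, but the restricted closure of its left-hand side across the fragments still reaches the right-hand side; the remaining FDs each lie inside some fragment. All dependencies are preserved.

lossy but dependency-preserving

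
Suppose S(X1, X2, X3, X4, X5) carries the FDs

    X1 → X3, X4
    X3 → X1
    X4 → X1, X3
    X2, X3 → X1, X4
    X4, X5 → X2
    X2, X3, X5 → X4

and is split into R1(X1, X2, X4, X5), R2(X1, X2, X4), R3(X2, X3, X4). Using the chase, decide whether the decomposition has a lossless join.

Yes

Chase test. Columns are X1, X2, X3, X4, X5; row i has aⱼ where attribute j ∈ Ri, else bᵢⱼ.
Initial tableau (one row per fragment):
  row 1: a1 a2 b13 a4 a5
  row 2: a1 a2 b23 a4 b25
  row 3: b31 a2 a3 a4 b35
Rows 1 and 2 agree on X1; apply X1→X3, X4 and equate their X3, X4 entries.
Rows 1 and 3 agree on X4; apply X4→X1, X3 and equate their X1, X3 entries.
Row 1 is now all distinguished symbols — the join is lossless.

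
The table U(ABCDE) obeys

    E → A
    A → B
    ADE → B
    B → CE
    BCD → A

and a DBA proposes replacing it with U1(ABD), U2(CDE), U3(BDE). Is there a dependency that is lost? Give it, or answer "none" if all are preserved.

E → A: restricted closure across fragments reaches A.
A → B lies within U1.
ADE → B: restricted closure across fragments reaches B.
B → CE: restricted closure across fragments reaches CE.
BCD → A: restricted closure across fragments reaches A.
Every dependency is enforceable on the fragments, so the decomposition is dependency-preserving.

none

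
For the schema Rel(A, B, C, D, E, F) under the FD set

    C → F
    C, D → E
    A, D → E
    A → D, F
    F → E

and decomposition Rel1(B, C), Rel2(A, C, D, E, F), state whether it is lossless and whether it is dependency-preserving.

Lossless test: (C)⁺ = {C, E, F}, which is a superkey of neither fragment — lossy.
Dependency preservation: every FD's attributes lie within a single fragment, so each can be enforced locally — preserved.

lossy but dependency-preserving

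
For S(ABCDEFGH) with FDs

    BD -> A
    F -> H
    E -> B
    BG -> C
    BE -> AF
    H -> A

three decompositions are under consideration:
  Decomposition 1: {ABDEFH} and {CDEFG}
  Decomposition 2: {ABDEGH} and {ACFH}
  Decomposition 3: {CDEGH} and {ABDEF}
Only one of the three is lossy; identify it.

Decomposition 1: common = {DEF}, closure = {ABDEFH} → lossless.
Decomposition 2: common = {AH}, closure = {AH} → lossy.
Decomposition 3: common = {DE}, closure = {ABDEFH} → lossless.

Decomposition 2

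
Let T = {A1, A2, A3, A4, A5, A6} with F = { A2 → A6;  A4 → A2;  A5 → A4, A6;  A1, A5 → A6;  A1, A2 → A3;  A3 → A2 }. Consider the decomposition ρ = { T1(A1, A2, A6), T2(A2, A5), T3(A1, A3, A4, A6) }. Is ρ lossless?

Chase test. Columns are A1, A2, A3, A4, A5, A6; row i has aⱼ where attribute j ∈ Ti, else bᵢⱼ.
Initial tableau (one row per fragment):
  row 1: a1 a2 b13 b14 b15 a6
  row 2: b21 a2 b23 b24 a5 b26
  row 3: a1 b32 a3 a4 b35 a6
Rows 1 and 2 agree on A2; apply A2→A6 and equate their A6 entries.
No row becomes fully distinguished — the join is lossy.

No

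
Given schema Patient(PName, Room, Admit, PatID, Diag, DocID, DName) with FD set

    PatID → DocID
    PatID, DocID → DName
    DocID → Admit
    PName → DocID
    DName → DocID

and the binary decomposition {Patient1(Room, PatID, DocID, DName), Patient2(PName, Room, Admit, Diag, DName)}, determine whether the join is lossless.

Common attributes: Patient1 ∩ Patient2 = {Room, DName}.
Closure of {Room, DName}: DName → DocID applies, adding DocID; DocID → Admit applies, adding Admit. So (Room, DName)⁺ = {Room, Admit, DocID, DName}.
The closure contains neither all of Patient1 = {Room, PatID, DocID, DName} nor all of Patient2 = {PName, Room, Admit, Diag, DName}, so the common attributes are not a superkey of either fragment. The join is lossy.

No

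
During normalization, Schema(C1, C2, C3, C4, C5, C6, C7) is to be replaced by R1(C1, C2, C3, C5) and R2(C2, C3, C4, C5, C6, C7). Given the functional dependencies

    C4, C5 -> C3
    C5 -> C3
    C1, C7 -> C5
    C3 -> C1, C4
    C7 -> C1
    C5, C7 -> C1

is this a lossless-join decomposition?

Common attributes: R1 ∩ R2 = {C2, C3, C5}.
Closure of {C2, C3, C5}: C3 → C1, C4 applies, adding C1, C4. So (C2, C3, C5)⁺ = {C1, C2, C3, C4, C5}.
This closure contains every attribute of R1, so R1 ∩ R2 → R1. The join is lossless.

Yes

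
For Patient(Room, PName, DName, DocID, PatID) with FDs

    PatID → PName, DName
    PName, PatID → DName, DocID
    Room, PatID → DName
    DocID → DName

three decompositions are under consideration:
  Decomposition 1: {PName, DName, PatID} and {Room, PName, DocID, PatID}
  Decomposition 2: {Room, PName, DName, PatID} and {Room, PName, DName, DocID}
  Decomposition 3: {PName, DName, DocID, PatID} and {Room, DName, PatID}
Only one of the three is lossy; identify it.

Decomposition 2

Decomposition 1: common = {PName, PatID}, closure = {PName, DName, DocID, PatID} → lossless.
Decomposition 2: common = {Room, PName, DName}, closure = {Room, PName, DName} → lossy.
Decomposition 3: common = {DName, PatID}, closure = {PName, DName, DocID, PatID} → lossless.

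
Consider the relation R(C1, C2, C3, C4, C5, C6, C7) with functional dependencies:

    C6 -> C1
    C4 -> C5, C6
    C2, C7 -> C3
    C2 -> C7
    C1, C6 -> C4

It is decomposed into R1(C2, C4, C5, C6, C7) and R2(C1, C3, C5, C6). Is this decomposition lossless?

Common attributes: R1 ∩ R2 = {C5, C6}.
Closure of {C5, C6}: C6 → C1 applies, adding C1; C1, C6 → C4 applies, adding C4. So (C5, C6)⁺ = {C1, C4, C5, C6}.
The closure contains neither all of R1 = {C2, C4, C5, C6, C7} nor all of R2 = {C1, C3, C5, C6}, so the common attributes are not a superkey of either fragment. The join is lossy.

No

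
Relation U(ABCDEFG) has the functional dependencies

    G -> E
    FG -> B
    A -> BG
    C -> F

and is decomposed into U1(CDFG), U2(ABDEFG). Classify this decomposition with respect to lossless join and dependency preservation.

Lossless test: (DFG)⁺ = {BDEFG}, which is a superkey of neither fragment — lossy.
Dependency preservation: every FD's attributes lie within a single fragment, so each can be enforced locally — preserved.

lossy but dependency-preserving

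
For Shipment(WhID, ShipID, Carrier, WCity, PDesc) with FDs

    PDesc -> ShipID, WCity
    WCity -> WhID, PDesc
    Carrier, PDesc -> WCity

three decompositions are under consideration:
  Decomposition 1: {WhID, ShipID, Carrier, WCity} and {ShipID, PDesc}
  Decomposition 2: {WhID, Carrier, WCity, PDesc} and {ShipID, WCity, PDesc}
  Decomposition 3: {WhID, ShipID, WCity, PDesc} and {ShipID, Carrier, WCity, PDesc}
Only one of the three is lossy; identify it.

Decomposition 1: common = {ShipID}, closure = {ShipID} → lossy.
Decomposition 2: common = {WCity, PDesc}, closure = {WhID, ShipID, WCity, PDesc} → lossless.
Decomposition 3: common = {ShipID, WCity, PDesc}, closure = {WhID, ShipID, WCity, PDesc} → lossless.

Decomposition 1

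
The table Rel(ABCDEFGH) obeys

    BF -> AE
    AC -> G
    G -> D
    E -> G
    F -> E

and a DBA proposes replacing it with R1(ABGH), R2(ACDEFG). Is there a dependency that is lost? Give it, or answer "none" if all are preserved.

BF -> AE

Check BF → AE: no single fragment contains all of {ABEF}, and the restricted closure of {BF} across the fragments never reaches {AE}.
AC → G is preserved.
G → D is preserved.
E → G is preserved.
F → E is preserved.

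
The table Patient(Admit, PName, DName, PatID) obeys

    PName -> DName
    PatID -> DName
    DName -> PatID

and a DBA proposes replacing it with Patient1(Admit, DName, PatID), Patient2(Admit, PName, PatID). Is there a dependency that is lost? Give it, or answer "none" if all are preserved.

none

PName → DName: restricted closure across fragments reaches DName.
PatID → DName lies within Patient1.
DName → PatID lies within Patient1.
Every dependency is enforceable on the fragments, so the decomposition is dependency-preserving.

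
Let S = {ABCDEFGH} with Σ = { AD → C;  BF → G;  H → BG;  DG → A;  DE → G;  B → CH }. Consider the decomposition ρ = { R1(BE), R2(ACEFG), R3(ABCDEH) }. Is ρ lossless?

Chase test. Columns are ABCDEFGH; row i has aⱼ where attribute j ∈ Ri, else bᵢⱼ.
Initial tableau (one row per fragment):
  row 1: b11 a2 b13 b14 a5 b16 b17 b18
  row 2: a1 b22 a3 b24 a5 a6 a7 b28
  row 3: a1 a2 a3 a4 a5 b36 b37 a8
Rows 1 and 3 agree on B; apply B→CH and equate their CH entries.
Rows 1 and 3 agree on H; apply H→BG and equate their BG entries.
No row becomes fully distinguished — the join is lossy.

No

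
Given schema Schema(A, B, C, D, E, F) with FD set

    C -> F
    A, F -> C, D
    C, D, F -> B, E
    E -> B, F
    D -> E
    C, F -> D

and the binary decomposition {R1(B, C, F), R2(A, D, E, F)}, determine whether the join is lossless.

No

Common attributes: R1 ∩ R2 = {F}.
No dependency enlarges {F}, so (F)⁺ = {F}.
The closure contains neither all of R1 = {B, C, F} nor all of R2 = {A, D, E, F}, so the common attributes are not a superkey of either fragment. The join is lossy.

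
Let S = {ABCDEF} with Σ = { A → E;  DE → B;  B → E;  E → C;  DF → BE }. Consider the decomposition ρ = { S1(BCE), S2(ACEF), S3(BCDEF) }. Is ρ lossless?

Chase test. Columns are ABCDEF; row i has aⱼ where attribute j ∈ Si, else bᵢⱼ.
Initial tableau (one row per fragment):
  row 1: b11 a2 a3 b14 a5 b16
  row 2: a1 b22 a3 b24 a5 a6
  row 3: b31 a2 a3 a4 a5 a6
No row becomes fully distinguished — the join is lossy.

No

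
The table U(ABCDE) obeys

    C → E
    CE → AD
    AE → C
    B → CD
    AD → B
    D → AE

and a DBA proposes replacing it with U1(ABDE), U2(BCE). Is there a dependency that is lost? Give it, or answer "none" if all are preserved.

none

C → E lies within U2.
CE → AD: restricted closure across fragments reaches AD.
AE → C: restricted closure across fragments reaches C.
B → CD: restricted closure across fragments reaches CD.
AD → B lies within U1.
D → AE lies within U1.
Every dependency is enforceable on the fragments, so the decomposition is dependency-preserving.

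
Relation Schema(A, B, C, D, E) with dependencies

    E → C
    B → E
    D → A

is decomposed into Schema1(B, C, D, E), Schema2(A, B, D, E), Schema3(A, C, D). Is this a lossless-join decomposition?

Yes

Chase test. Columns are A, B, C, D, E; row i has aⱼ where attribute j ∈ Schemai, else bᵢⱼ.
Initial tableau (one row per fragment):
  row 1: b11 a2 a3 a4 a5
  row 2: a1 a2 b23 a4 a5
  row 3: a1 b32 a3 a4 b35
Rows 1 and 2 agree on E; apply E→C and equate their C entries.
Rows 1 and 2 agree on D; apply D→A and equate their A entries.
Row 1 is now all distinguished symbols — the join is lossless.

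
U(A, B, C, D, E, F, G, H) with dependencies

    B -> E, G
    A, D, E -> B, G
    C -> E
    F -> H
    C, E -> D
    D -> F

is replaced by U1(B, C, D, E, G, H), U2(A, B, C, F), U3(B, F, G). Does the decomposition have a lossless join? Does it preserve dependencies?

lossless but not dependency-preserving

Lossless test (chase): Rows 1 and 2 agree on B; apply B→E, G and equate their E, G entries. Rows 1 and 3 agree on B; apply B→E, G and equate their E, G entries. Rows 2 and 3 agree on F; apply F→H and equate their H entries. Rows 1 and 2 agree on C, E; apply C, E→D and equate their D entries. Rows 1 and 2 agree on D; apply D→F and equate their F entries. Rows 1 and 2 agree on F; apply F→H and equate their H entries. Row 2 is now all distinguished symbols — the join is lossless.
Dependency preservation: the restricted closure of {A, D, E} across the fragments never reaches {B, G}, so A, D, E → B, G cannot be enforced without a join — not preserved.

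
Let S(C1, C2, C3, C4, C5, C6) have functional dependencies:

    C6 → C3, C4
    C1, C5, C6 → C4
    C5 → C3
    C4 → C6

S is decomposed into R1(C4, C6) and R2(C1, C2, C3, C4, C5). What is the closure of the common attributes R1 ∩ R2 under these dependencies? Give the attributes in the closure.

R1 ∩ R2 = {C4}.
C4 → C6 applies, adding C6
C6 → C3, C4 applies, adding C3
Closure: {C3, C4, C6}.

C3, C4, C6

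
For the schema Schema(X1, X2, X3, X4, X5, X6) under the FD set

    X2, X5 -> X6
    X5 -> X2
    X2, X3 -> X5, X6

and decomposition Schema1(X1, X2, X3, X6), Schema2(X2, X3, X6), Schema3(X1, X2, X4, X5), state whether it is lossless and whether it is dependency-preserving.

lossy and not dependency-preserving

Lossless test (chase): Rows 1 and 2 agree on X2, X3; apply X2, X3→X5, X6 and equate their X5, X6 entries. No row becomes fully distinguished — the join is lossy.
Dependency preservation: the restricted closure of {X2, X5} across the fragments never reaches {X6}, so X2, X5 → X6 cannot be enforced without a join — not preserved.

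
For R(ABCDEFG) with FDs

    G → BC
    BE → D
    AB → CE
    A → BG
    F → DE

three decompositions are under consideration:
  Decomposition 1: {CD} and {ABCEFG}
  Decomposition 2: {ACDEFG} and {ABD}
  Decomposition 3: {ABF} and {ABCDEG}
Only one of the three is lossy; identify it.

Decomposition 1

Decomposition 1: common = {C}, closure = {C} → lossy.
Decomposition 2: common = {AD}, closure = {ABCDEG} → lossless.
Decomposition 3: common = {AB}, closure = {ABCDEG} → lossless.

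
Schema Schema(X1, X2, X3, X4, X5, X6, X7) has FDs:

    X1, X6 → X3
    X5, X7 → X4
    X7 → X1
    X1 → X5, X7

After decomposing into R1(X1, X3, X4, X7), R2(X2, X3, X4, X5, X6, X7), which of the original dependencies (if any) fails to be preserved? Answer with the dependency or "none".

none

X1, X6 → X3: restricted closure across fragments reaches X3.
X5, X7 → X4 lies within R2.
X7 → X1 lies within R1.
X1 → X5, X7: restricted closure across fragments reaches X5, X7.
Every dependency is enforceable on the fragments, so the decomposition is dependency-preserving.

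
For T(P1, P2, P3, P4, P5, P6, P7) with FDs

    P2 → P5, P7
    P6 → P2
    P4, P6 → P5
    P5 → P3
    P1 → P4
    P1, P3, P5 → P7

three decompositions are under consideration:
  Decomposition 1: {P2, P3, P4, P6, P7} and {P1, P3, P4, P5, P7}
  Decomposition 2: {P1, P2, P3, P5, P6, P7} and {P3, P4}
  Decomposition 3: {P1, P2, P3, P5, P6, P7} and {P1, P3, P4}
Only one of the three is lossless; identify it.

Decomposition 1: common = {P3, P4, P7}, closure = {P3, P4, P7} → lossy.
Decomposition 2: common = {P3}, closure = {P3} → lossy.
Decomposition 3: common = {P1, P3}, closure = {P1, P3, P4} → lossless.

Decomposition 3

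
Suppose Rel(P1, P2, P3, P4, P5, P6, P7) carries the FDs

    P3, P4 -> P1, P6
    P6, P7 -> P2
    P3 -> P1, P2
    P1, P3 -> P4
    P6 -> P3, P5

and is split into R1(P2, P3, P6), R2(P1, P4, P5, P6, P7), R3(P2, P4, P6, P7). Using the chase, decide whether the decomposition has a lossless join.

Chase test. Columns are P1, P2, P3, P4, P5, P6, P7; row i has aⱼ where attribute j ∈ Ri, else bᵢⱼ.
Initial tableau (one row per fragment):
  row 1: b11 a2 a3 b14 b15 a6 b17
  row 2: a1 b22 b23 a4 a5 a6 a7
  row 3: b31 a2 b33 a4 b35 a6 a7
Rows 2 and 3 agree on P6, P7; apply P6, P7→P2 and equate their P2 entries.
Rows 1 and 2 agree on P6; apply P6→P3, P5 and equate their P3, P5 entries.
Rows 1 and 3 agree on P6; apply P6→P3, P5 and equate their P3, P5 entries.
Rows 2 and 3 agree on P3, P4; apply P3, P4→P1, P6 and equate their P1, P6 entries.
Rows 1 and 2 agree on P3; apply P3→P1, P2 and equate their P1, P2 entries.
Rows 1 and 2 agree on P1, P3; apply P1, P3→P4 and equate their P4 entries.
Row 2 is now all distinguished symbols — the join is lossless.

Yes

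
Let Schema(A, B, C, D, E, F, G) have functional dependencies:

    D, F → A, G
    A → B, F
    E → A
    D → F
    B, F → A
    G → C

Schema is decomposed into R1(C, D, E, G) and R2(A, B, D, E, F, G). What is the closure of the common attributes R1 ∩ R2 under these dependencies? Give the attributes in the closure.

A, B, C, D, E, F, G

R1 ∩ R2 = {D, E, G}.
E → A applies, adding A
D → F applies, adding F
G → C applies, adding C
A → B, F applies, adding B
Closure: {A, B, C, D, E, F, G}.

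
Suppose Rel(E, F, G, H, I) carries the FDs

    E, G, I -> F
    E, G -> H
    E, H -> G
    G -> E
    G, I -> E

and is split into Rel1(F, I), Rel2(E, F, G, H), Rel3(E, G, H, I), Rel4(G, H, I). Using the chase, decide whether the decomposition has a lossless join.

Chase test. Columns are E, F, G, H, I; row i has aⱼ where attribute j ∈ Reli, else bᵢⱼ.
Initial tableau (one row per fragment):
  row 1: b11 a2 b13 b14 a5
  row 2: a1 a2 a3 a4 b25
  row 3: a1 b32 a3 a4 a5
  row 4: b41 b42 a3 a4 a5
Rows 2 and 4 agree on G; apply G→E and equate their E entries.
Rows 3 and 4 agree on E, G, I; apply E, G, I→F and equate their F entries.
No row becomes fully distinguished — the join is lossy.

No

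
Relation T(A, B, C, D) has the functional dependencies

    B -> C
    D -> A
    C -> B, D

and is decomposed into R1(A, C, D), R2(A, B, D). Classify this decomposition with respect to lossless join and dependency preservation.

Lossless test: (A, D)⁺ = {A, D}, which is a superkey of neither fragment — lossy.
Dependency preservation: the restricted closure of {B} across the fragments never reaches {C}, so B → C cannot be enforced without a join — not preserved.

lossy and not dependency-preserving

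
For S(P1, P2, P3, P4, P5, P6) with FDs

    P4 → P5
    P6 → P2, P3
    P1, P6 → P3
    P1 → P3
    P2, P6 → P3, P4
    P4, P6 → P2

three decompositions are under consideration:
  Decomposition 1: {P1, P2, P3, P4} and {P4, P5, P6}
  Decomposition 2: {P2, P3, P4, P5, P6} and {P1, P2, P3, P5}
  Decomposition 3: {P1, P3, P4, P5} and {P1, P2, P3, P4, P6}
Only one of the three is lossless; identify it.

Decomposition 3

Decomposition 1: common = {P4}, closure = {P4, P5} → lossy.
Decomposition 2: common = {P2, P3, P5}, closure = {P2, P3, P5} → lossy.
Decomposition 3: common = {P1, P3, P4}, closure = {P1, P3, P4, P5} → lossless.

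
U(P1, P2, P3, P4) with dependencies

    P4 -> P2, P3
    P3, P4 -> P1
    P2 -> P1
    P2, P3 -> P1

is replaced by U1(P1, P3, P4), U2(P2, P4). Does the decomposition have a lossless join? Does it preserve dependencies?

Lossless test: (P4)⁺ = {P1, P2, P3, P4}, which contains all of one fragment — lossless.
Dependency preservation: the restricted closure of {P2} across the fragments never reaches {P1}, so P2 → P1 cannot be enforced without a join — not preserved.

lossless but not dependency-preserving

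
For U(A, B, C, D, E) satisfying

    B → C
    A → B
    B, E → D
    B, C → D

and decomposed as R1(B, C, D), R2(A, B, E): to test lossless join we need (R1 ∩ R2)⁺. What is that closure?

R1 ∩ R2 = {B}.
B → C applies, adding C
B, C → D applies, adding D
Closure: {B, C, D}.

B, C, D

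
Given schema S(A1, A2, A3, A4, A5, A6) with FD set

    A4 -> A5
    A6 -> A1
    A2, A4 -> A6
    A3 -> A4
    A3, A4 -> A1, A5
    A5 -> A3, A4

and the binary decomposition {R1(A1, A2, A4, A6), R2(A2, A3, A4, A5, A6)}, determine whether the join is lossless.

Yes

Common attributes: R1 ∩ R2 = {A2, A4, A6}.
Closure of {A2, A4, A6}: A4 → A5 applies, adding A5; A6 → A1 applies, adding A1; A5 → A3, A4 applies, adding A3. So (A2, A4, A6)⁺ = {A1, A2, A3, A4, A5, A6}.
This closure contains every attribute of R1, so R1 ∩ R2 → R1. The join is lossless.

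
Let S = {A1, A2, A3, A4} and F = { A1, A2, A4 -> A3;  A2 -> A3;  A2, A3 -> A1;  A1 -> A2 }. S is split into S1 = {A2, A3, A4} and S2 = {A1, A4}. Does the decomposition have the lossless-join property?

No

Common attributes: S1 ∩ S2 = {A4}.
No dependency enlarges {A4}, so (A4)⁺ = {A4}.
The closure contains neither all of S1 = {A2, A3, A4} nor all of S2 = {A1, A4}, so the common attributes are not a superkey of either fragment. The join is lossy.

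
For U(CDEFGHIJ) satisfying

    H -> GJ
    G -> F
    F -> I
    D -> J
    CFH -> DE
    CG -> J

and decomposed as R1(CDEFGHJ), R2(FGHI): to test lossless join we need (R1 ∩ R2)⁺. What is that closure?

FGHIJ

R1 ∩ R2 = {FGH}.
H → GJ applies, adding J
F → I applies, adding I
Closure: {FGHIJ}.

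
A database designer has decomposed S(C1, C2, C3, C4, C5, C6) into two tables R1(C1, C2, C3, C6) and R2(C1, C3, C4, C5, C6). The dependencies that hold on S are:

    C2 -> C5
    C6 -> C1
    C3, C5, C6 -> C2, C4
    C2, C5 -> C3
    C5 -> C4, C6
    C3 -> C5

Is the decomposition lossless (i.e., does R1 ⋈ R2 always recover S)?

Common attributes: R1 ∩ R2 = {C1, C3, C6}.
Closure of {C1, C3, C6}: C3 → C5 applies, adding C5; C3, C5, C6 → C2, C4 applies, adding C2, C4. So (C1, C3, C6)⁺ = {C1, C2, C3, C4, C5, C6}.
This closure contains every attribute of R1, so R1 ∩ R2 → R1. The join is lossless.

Yes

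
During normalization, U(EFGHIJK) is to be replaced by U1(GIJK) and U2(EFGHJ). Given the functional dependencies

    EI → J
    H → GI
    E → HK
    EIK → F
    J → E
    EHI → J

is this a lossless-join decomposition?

Common attributes: U1 ∩ U2 = {GJ}.
Closure of {GJ}: J → E applies, adding E; E → HK applies, adding HK; H → GI applies, adding I; EIK → F applies, adding F. So (GJ)⁺ = {EFGHIJK}.
This closure contains every attribute of U1, so U1 ∩ U2 → U1. The join is lossless.

Yes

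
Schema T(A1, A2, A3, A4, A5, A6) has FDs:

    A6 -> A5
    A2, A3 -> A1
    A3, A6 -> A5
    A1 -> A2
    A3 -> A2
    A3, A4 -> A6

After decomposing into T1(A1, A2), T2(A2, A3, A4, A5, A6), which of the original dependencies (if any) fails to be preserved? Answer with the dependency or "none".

A2, A3 -> A1

Check A2, A3 → A1: no single fragment contains all of {A1, A2, A3}, and the restricted closure of {A2, A3} across the fragments never reaches {A1}.
A6 → A5 is preserved.
A3, A6 → A5 is preserved.
A1 → A2 is preserved.
A3 → A2 is preserved.
A3, A4 → A6 is preserved.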